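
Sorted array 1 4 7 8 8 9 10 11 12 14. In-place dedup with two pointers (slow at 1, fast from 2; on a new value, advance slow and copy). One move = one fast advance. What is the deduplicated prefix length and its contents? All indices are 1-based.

length 9; prefix = [1, 4, 7, 8, 9, 10, 11, 12, 14]

(s=1,f=2) a[fast]=4≠a[slow]=1 write a[2]=4 → slow++,fast++
(s=2,f=3) a[fast]=7≠a[slow]=4 write a[3]=7 → slow++,fast++
(s=3,f=4) a[fast]=8≠a[slow]=7 write a[4]=8 → slow++,fast++
(s=4,f=5) a[fast]=8=a[slow] dup → fast++
(s=4,f=6) a[fast]=9≠a[slow]=8 write a[5]=9 → slow++,fast++
(s=5,f=7) a[fast]=10≠a[slow]=9 write a[6]=10 → slow++,fast++
(s=6,f=8) a[fast]=11≠a[slow]=10 write a[7]=11 → slow++,fast++
(s=7,f=9) a[fast]=12≠a[slow]=11 write a[8]=12 → slow++,fast++
(s=8,f=10) a[fast]=14≠a[slow]=12 write a[9]=14 → slow++,fast++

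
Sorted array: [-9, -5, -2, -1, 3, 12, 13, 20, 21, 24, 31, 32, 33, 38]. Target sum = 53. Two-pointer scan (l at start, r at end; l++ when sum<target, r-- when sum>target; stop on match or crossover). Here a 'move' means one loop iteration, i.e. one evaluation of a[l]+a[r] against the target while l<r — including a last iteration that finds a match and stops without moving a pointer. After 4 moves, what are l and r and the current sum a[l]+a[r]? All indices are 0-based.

l=4, r=13, sum=41

[0,13] -9+38=29 <53 → l++
[1,13] -5+38=33 <53 → l++
[2,13] -2+38=36 <53 → l++
[3,13] -1+38=37 <53 → l++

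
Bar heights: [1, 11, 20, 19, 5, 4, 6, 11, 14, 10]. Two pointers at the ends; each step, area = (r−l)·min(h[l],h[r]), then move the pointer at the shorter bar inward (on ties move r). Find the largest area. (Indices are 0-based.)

max area = 84

[0,9] min(1,10)*9=9 best=9 * → l++
[1,9] min(11,10)*8=80 best=80 * → r--
[1,8] min(11,14)*7=77 best=80 → l++
[2,8] min(20,14)*6=84 best=84 * → r--
[2,7] min(20,11)*5=55 best=84 → r--
[2,6] min(20,6)*4=24 best=84 → r--
[2,5] min(20,4)*3=12 best=84 → r--
[2,4] min(20,5)*2=10 best=84 → r--
[2,3] min(20,19)*1=19 best=84 → r--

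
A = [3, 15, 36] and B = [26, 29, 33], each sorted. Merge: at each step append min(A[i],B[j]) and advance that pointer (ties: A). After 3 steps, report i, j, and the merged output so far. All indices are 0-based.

i=2, j=1, merged so far=[3, 15, 26]

i=0 j=0: A[i]=3<=B[j]=26 take 3, i++
i=1 j=0: A[i]=15<=B[j]=26 take 15, i++
i=2 j=0: A[i]=36>B[j]=26 take 26, j++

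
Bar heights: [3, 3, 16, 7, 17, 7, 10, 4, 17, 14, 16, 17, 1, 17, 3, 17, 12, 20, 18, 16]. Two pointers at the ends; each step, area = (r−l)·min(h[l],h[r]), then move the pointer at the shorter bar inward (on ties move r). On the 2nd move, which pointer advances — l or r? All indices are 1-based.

l

l=1 r=20: min(3,16)*19=57 best=57 *, l++
l=2 r=20: min(3,16)*18=54 best=57, l++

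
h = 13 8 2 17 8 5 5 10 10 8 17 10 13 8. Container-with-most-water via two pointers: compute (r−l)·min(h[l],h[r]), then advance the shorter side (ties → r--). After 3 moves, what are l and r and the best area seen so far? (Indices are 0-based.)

[0,13] min(13,8)*13=104 best=104 * → r--
[0,12] min(13,13)*12=156 best=156 * → r--
[0,11] min(13,10)*11=110 best=156 → r--

l=0, r=10, best area=156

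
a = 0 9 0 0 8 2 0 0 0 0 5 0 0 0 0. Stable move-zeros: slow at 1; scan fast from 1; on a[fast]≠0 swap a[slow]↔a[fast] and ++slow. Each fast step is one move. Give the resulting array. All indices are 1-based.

(s=1,f=1) a[fast]=0 → fast++
(s=1,f=2) a[fast]=9≠0 swap→a[1]=9 → slow++,fast++
(s=2,f=3) a[fast]=0 → fast++
(s=2,f=4) a[fast]=0 → fast++
(s=2,f=5) a[fast]=8≠0 swap→a[2]=8 → slow++,fast++
(s=3,f=6) a[fast]=2≠0 swap→a[3]=2 → slow++,fast++
(s=4,f=7) a[fast]=0 → fast++
(s=4,f=8) a[fast]=0 → fast++
(s=4,f=9) a[fast]=0 → fast++
(s=4,f=10) a[fast]=0 → fast++
(s=4,f=11) a[fast]=5≠0 swap→a[4]=5 → slow++,fast++
(s=5,f=12) a[fast]=0 → fast++
(s=5,f=13) a[fast]=0 → fast++
(s=5,f=14) a[fast]=0 → fast++
(s=5,f=15) a[fast]=0 → fast++

[9, 8, 2, 5, 0, 0, 0, 0, 0, 0, 0, 0, 0, 0, 0]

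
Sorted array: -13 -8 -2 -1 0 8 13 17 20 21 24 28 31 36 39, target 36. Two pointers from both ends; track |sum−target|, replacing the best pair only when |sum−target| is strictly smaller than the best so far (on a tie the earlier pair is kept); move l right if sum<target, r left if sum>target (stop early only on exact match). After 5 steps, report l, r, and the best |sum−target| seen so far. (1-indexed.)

l=5, r=14, best |Δ|=1

l=1 r=15: -13+39=26 d=10 *, l++
l=2 r=15: -8+39=31 d=5 *, l++
l=3 r=15: -2+39=37 d=1 *, r--
l=3 r=14: -2+36=34 d=2, l++
l=4 r=14: -1+36=35 d=1, l++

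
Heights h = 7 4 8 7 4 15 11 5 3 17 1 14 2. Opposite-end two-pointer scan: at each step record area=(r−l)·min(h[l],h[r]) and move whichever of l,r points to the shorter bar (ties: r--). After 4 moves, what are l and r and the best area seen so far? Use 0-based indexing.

l=0 r=12: min(7,2)*12=24 best=24 *, r--
l=0 r=11: min(7,14)*11=77 best=77 *, l++
l=1 r=11: min(4,14)*10=40 best=77, l++
l=2 r=11: min(8,14)*9=72 best=77, l++

l=3, r=11, best area=77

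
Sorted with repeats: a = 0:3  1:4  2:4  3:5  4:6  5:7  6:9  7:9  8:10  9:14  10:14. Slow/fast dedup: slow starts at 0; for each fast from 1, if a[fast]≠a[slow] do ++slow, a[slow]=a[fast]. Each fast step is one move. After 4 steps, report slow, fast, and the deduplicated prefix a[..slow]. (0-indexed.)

(s=0,f=1) a[fast]=4≠a[slow]=3 write a[1]=4 → slow++,fast++
(s=1,f=2) a[fast]=4=a[slow] dup → fast++
(s=1,f=3) a[fast]=5≠a[slow]=4 write a[2]=5 → slow++,fast++
(s=2,f=4) a[fast]=6≠a[slow]=5 write a[3]=6 → slow++,fast++

slow=3, fast=5, prefix=[3, 4, 5, 6]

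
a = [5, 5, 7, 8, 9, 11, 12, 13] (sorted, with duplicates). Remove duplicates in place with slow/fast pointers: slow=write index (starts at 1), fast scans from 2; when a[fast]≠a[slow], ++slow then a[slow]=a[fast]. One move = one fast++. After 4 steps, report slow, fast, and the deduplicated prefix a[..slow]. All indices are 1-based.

(s=1,f=2) a[fast]=5=a[slow] dup → fast++
(s=1,f=3) a[fast]=7≠a[slow]=5 write a[2]=7 → slow++,fast++
(s=2,f=4) a[fast]=8≠a[slow]=7 write a[3]=8 → slow++,fast++
(s=3,f=5) a[fast]=9≠a[slow]=8 write a[4]=9 → slow++,fast++

slow=4, fast=6, prefix=[5, 7, 8, 9]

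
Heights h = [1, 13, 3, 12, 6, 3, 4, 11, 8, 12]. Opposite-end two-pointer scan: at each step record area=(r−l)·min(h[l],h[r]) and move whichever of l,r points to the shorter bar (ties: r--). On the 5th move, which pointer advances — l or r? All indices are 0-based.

r

l=0 r=9: min(1,12)*9=9 best=9 *, l++
l=1 r=9: min(13,12)*8=96 best=96 *, r--
l=1 r=8: min(13,8)*7=56 best=96, r--
l=1 r=7: min(13,11)*6=66 best=96, r--
l=1 r=6: min(13,4)*5=20 best=96, r--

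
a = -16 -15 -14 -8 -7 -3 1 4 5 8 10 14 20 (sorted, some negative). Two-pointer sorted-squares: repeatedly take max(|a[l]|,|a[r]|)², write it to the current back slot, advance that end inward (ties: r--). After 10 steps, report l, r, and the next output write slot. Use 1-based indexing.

[1,13] |-16|<=|20| out[13]=400 → r--
[1,12] |-16|>|14| out[12]=256 → l++
[2,12] |-15|>|14| out[11]=225 → l++
[3,12] |-14|<=|14| out[10]=196 → r--
[3,11] |-14|>|10| out[9]=196 → l++
[4,11] |-8|<=|10| out[8]=100 → r--
[4,10] |-8|<=|8| out[7]=64 → r--
[4,9] |-8|>|5| out[6]=64 → l++
[5,9] |-7|>|5| out[5]=49 → l++
[6,9] |-3|<=|5| out[4]=25 → r--

l=6, r=8, next write slot=3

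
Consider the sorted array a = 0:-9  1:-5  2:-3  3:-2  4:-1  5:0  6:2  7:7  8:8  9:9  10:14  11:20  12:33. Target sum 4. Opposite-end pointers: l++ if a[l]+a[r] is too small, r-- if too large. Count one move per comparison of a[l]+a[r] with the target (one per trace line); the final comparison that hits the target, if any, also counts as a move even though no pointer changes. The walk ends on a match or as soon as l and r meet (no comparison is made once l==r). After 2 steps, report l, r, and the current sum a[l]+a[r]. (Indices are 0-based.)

[0,12] -9+33=24 >4 → r--
[0,11] -9+20=11 >4 → r--

l=0, r=10, sum=5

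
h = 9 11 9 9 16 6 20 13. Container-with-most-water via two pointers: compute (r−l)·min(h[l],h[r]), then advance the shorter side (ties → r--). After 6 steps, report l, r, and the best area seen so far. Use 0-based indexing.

l=5, r=6, best area=66

l=0 r=7: min(9,13)*7=63 best=63 *, l++
l=1 r=7: min(11,13)*6=66 best=66 *, l++
l=2 r=7: min(9,13)*5=45 best=66, l++
l=3 r=7: min(9,13)*4=36 best=66, l++
l=4 r=7: min(16,13)*3=39 best=66, r--
l=4 r=6: min(16,20)*2=32 best=66, l++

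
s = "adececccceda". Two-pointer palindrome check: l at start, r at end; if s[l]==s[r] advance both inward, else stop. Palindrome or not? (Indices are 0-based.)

[0,11] 'a'=='a' → l++,r--
[1,10] 'd'=='d' → l++,r--
[2,9] 'e'=='e' → l++,r--
[3,8] 'c'=='c' → l++,r--
[4,7] 'e'!='c' → stop

not a palindrome (mismatch at 4,7)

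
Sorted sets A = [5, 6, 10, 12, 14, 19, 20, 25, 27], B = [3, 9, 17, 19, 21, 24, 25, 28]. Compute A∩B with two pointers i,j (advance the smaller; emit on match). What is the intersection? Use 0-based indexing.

[i=0,j=0] 5>3 → j++
[i=0,j=1] 5<9 → i++
[i=1,j=1] 6<9 → i++
[i=2,j=1] 10>9 → j++
[i=2,j=2] 10<17 → i++
[i=3,j=2] 12<17 → i++
[i=4,j=2] 14<17 → i++
[i=5,j=2] 19>17 → j++
[i=5,j=3] 19==19 emit → i++,j++
[i=6,j=4] 20<21 → i++
[i=7,j=4] 25>21 → j++
[i=7,j=5] 25>24 → j++
[i=7,j=6] 25==25 emit → i++,j++
[i=8,j=7] 27<28 → i++

intersection = [19, 25]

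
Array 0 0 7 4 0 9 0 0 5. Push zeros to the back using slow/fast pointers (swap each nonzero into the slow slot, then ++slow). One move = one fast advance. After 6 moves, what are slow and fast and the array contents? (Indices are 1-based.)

slow=4, fast=7, a=[7, 4, 9, 0, 0, 0, 0, 0, 5]

slow=1 fast=1: a[fast]=0, fast++
slow=1 fast=2: a[fast]=0, fast++
slow=1 fast=3: a[fast]=7≠0 swap→a[1]=7, slow++,fast++
slow=2 fast=4: a[fast]=4≠0 swap→a[2]=4, slow++,fast++
slow=3 fast=5: a[fast]=0, fast++
slow=3 fast=6: a[fast]=9≠0 swap→a[3]=9, slow++,fast++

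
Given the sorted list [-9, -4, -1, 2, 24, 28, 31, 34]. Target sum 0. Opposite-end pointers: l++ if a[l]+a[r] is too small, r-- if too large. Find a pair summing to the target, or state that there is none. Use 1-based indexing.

[1,8] -9+34=25 >0 → r--
[1,7] -9+31=22 >0 → r--
[1,6] -9+28=19 >0 → r--
[1,5] -9+24=15 >0 → r--
[1,4] -9+2=-7 <0 → l++
[2,4] -4+2=-2 <0 → l++
[3,4] -1+2=1 >0 → r--

no pair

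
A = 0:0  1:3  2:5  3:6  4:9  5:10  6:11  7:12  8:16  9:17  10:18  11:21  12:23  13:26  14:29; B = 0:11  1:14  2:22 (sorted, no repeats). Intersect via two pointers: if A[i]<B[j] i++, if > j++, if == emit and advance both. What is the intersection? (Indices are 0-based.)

intersection = [11]

[i=0,j=0] 0<11 → i++
[i=1,j=0] 3<11 → i++
[i=2,j=0] 5<11 → i++
[i=3,j=0] 6<11 → i++
[i=4,j=0] 9<11 → i++
[i=5,j=0] 10<11 → i++
[i=6,j=0] 11==11 emit → i++,j++
[i=7,j=1] 12<14 → i++
[i=8,j=1] 16>14 → j++
[i=8,j=2] 16<22 → i++
[i=9,j=2] 17<22 → i++
[i=10,j=2] 18<22 → i++
[i=11,j=2] 21<22 → i++
[i=12,j=2] 23>22 → j++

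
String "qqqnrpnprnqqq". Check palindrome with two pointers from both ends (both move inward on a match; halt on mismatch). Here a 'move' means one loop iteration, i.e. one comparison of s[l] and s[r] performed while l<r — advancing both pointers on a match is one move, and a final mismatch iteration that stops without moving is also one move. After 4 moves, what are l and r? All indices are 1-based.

l=5, r=9

[1,13] 'q'=='q' → l++,r--
[2,12] 'q'=='q' → l++,r--
[3,11] 'q'=='q' → l++,r--
[4,10] 'n'=='n' → l++,r--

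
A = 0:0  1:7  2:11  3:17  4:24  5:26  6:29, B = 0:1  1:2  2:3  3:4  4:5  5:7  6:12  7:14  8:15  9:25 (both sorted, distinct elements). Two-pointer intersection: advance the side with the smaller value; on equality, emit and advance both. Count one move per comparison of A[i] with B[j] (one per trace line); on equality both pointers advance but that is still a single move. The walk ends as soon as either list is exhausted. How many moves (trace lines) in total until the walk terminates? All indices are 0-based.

14 moves

i=0 j=0: 0<1, i++
i=1 j=0: 7>1, j++
i=1 j=1: 7>2, j++
i=1 j=2: 7>3, j++
i=1 j=3: 7>4, j++
i=1 j=4: 7>5, j++
i=1 j=5: 7==7 emit, i++,j++
i=2 j=6: 11<12, i++
i=3 j=6: 17>12, j++
i=3 j=7: 17>14, j++
i=3 j=8: 17>15, j++
i=3 j=9: 17<25, i++
i=4 j=9: 24<25, i++
i=5 j=9: 26>25, j++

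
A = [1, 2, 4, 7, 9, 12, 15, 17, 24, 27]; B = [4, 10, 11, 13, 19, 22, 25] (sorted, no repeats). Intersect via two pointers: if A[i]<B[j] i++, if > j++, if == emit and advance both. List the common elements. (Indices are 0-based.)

[i=0,j=0] 1<4 → i++
[i=1,j=0] 2<4 → i++
[i=2,j=0] 4==4 emit → i++,j++
[i=3,j=1] 7<10 → i++
[i=4,j=1] 9<10 → i++
[i=5,j=1] 12>10 → j++
[i=5,j=2] 12>11 → j++
[i=5,j=3] 12<13 → i++
[i=6,j=3] 15>13 → j++
[i=6,j=4] 15<19 → i++
[i=7,j=4] 17<19 → i++
[i=8,j=4] 24>19 → j++
[i=8,j=5] 24>22 → j++
[i=8,j=6] 24<25 → i++
[i=9,j=6] 27>25 → j++

intersection = [4]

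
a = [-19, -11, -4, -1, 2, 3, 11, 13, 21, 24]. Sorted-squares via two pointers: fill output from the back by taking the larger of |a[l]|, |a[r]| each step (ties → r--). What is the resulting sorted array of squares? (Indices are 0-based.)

[1, 4, 9, 16, 121, 121, 169, 361, 441, 576]

l=0 r=9: |-19|<=|24| out[9]=576, r--
l=0 r=8: |-19|<=|21| out[8]=441, r--
l=0 r=7: |-19|>|13| out[7]=361, l++
l=1 r=7: |-11|<=|13| out[6]=169, r--
l=1 r=6: |-11|<=|11| out[5]=121, r--
l=1 r=5: |-11|>|3| out[4]=121, l++
l=2 r=5: |-4|>|3| out[3]=16, l++
l=3 r=5: |-1|<=|3| out[2]=9, r--
l=3 r=4: |-1|<=|2| out[1]=4, r--
l=3 r=3: |-1|<=|-1| out[0]=1, r--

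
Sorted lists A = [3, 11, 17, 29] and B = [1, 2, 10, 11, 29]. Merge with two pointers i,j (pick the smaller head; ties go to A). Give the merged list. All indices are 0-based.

i=0 j=0: A[i]=3>B[j]=1 take 1, j++
i=0 j=1: A[i]=3>B[j]=2 take 2, j++
i=0 j=2: A[i]=3<=B[j]=10 take 3, i++
i=1 j=2: A[i]=11>B[j]=10 take 10, j++
i=1 j=3: A[i]=11<=B[j]=11 take 11, i++
i=2 j=3: A[i]=17>B[j]=11 take 11, j++
i=2 j=4: A[i]=17<=B[j]=29 take 17, i++
i=3 j=4: A[i]=29<=B[j]=29 take 29, i++
i=4 j=4: A done, take B[j]=29, j++

[1, 2, 3, 10, 11, 11, 17, 29, 29]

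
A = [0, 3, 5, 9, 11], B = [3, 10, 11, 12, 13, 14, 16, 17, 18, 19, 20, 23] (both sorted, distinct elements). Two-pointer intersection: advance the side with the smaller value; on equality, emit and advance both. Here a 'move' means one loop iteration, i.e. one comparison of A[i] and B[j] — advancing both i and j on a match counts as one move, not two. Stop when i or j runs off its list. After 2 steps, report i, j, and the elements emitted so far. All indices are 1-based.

i=3, j=2, emitted=[3]

i=1 j=1: 0<3, i++
i=2 j=1: 3==3 emit, i++,j++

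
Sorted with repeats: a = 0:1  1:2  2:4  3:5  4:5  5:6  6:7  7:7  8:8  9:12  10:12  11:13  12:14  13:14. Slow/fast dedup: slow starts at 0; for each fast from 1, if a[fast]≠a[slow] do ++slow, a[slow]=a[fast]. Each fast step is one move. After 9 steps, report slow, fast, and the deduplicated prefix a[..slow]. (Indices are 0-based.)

slow=7, fast=10, prefix=[1, 2, 4, 5, 6, 7, 8, 12]

(s=0,f=1) a[fast]=2≠a[slow]=1 write a[1]=2 → slow++,fast++
(s=1,f=2) a[fast]=4≠a[slow]=2 write a[2]=4 → slow++,fast++
(s=2,f=3) a[fast]=5≠a[slow]=4 write a[3]=5 → slow++,fast++
(s=3,f=4) a[fast]=5=a[slow] dup → fast++
(s=3,f=5) a[fast]=6≠a[slow]=5 write a[4]=6 → slow++,fast++
(s=4,f=6) a[fast]=7≠a[slow]=6 write a[5]=7 → slow++,fast++
(s=5,f=7) a[fast]=7=a[slow] dup → fast++
(s=5,f=8) a[fast]=8≠a[slow]=7 write a[6]=8 → slow++,fast++
(s=6,f=9) a[fast]=12≠a[slow]=8 write a[7]=12 → slow++,fast++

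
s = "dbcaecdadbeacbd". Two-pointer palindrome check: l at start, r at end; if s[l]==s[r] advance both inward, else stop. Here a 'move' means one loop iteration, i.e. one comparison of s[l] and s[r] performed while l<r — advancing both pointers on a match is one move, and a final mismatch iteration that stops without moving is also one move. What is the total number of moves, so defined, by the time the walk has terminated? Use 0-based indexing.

6 moves

[0,14] 'd'=='d' → l++,r--
[1,13] 'b'=='b' → l++,r--
[2,12] 'c'=='c' → l++,r--
[3,11] 'a'=='a' → l++,r--
[4,10] 'e'=='e' → l++,r--
[5,9] 'c'!='b' → stop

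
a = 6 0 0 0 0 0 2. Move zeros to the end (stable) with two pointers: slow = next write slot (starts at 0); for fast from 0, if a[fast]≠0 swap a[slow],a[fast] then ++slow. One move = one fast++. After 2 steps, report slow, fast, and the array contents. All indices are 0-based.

slow=0 fast=0: a[fast]=6≠0 swap→a[0]=6, slow++,fast++
slow=1 fast=1: a[fast]=0, fast++

slow=1, fast=2, a=[6, 0, 0, 0, 0, 0, 2]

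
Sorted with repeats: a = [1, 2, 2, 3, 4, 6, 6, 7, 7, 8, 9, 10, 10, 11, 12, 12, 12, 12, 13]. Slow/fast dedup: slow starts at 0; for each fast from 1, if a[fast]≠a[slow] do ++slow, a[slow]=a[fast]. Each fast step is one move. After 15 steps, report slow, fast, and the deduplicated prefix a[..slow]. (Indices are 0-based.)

(s=0,f=1) a[fast]=2≠a[slow]=1 write a[1]=2 → slow++,fast++
(s=1,f=2) a[fast]=2=a[slow] dup → fast++
(s=1,f=3) a[fast]=3≠a[slow]=2 write a[2]=3 → slow++,fast++
(s=2,f=4) a[fast]=4≠a[slow]=3 write a[3]=4 → slow++,fast++
(s=3,f=5) a[fast]=6≠a[slow]=4 write a[4]=6 → slow++,fast++
(s=4,f=6) a[fast]=6=a[slow] dup → fast++
(s=4,f=7) a[fast]=7≠a[slow]=6 write a[5]=7 → slow++,fast++
(s=5,f=8) a[fast]=7=a[slow] dup → fast++
(s=5,f=9) a[fast]=8≠a[slow]=7 write a[6]=8 → slow++,fast++
(s=6,f=10) a[fast]=9≠a[slow]=8 write a[7]=9 → slow++,fast++
(s=7,f=11) a[fast]=10≠a[slow]=9 write a[8]=10 → slow++,fast++
(s=8,f=12) a[fast]=10=a[slow] dup → fast++
(s=8,f=13) a[fast]=11≠a[slow]=10 write a[9]=11 → slow++,fast++
(s=9,f=14) a[fast]=12≠a[slow]=11 write a[10]=12 → slow++,fast++
(s=10,f=15) a[fast]=12=a[slow] dup → fast++

slow=10, fast=16, prefix=[1, 2, 3, 4, 6, 7, 8, 9, 10, 11, 12]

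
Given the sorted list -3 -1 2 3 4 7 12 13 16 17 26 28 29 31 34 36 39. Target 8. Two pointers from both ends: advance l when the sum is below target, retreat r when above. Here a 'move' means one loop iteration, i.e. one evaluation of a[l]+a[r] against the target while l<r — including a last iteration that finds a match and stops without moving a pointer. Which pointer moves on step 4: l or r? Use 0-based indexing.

[0,16] -3+39=36 >8 → r--
[0,15] -3+36=33 >8 → r--
[0,14] -3+34=31 >8 → r--
[0,13] -3+31=28 >8 → r--

r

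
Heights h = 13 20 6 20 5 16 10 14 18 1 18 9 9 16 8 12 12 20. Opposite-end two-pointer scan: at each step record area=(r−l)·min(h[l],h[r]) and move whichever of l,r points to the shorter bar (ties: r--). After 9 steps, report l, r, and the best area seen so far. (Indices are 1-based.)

l=2, r=10, best area=320

l=1 r=18: min(13,20)*17=221 best=221 *, l++
l=2 r=18: min(20,20)*16=320 best=320 *, r--
l=2 r=17: min(20,12)*15=180 best=320, r--
l=2 r=16: min(20,12)*14=168 best=320, r--
l=2 r=15: min(20,8)*13=104 best=320, r--
l=2 r=14: min(20,16)*12=192 best=320, r--
l=2 r=13: min(20,9)*11=99 best=320, r--
l=2 r=12: min(20,9)*10=90 best=320, r--
l=2 r=11: min(20,18)*9=162 best=320, r--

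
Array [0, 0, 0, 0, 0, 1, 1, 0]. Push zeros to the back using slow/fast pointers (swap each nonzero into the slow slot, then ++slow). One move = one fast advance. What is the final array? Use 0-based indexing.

[1, 1, 0, 0, 0, 0, 0, 0]

slow=0 fast=0: a[fast]=0, fast++
slow=0 fast=1: a[fast]=0, fast++
slow=0 fast=2: a[fast]=0, fast++
slow=0 fast=3: a[fast]=0, fast++
slow=0 fast=4: a[fast]=0, fast++
slow=0 fast=5: a[fast]=1≠0 swap→a[0]=1, slow++,fast++
slow=1 fast=6: a[fast]=1≠0 swap→a[1]=1, slow++,fast++
slow=2 fast=7: a[fast]=0, fast++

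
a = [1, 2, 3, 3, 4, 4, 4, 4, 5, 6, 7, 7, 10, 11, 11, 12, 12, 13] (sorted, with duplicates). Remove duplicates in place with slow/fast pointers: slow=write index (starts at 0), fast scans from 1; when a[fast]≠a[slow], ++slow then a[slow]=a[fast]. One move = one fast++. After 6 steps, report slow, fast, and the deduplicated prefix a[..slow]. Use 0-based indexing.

slow=3, fast=7, prefix=[1, 2, 3, 4]

slow=0 fast=1: a[fast]=2≠a[slow]=1 write a[1]=2, slow++,fast++
slow=1 fast=2: a[fast]=3≠a[slow]=2 write a[2]=3, slow++,fast++
slow=2 fast=3: a[fast]=3=a[slow] dup, fast++
slow=2 fast=4: a[fast]=4≠a[slow]=3 write a[3]=4, slow++,fast++
slow=3 fast=5: a[fast]=4=a[slow] dup, fast++
slow=3 fast=6: a[fast]=4=a[slow] dup, fast++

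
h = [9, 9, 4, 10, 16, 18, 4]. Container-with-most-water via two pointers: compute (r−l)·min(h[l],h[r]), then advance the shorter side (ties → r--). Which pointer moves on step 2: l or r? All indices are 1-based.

l=1 r=7: min(9,4)*6=24 best=24 *, r--
l=1 r=6: min(9,18)*5=45 best=45 *, l++

l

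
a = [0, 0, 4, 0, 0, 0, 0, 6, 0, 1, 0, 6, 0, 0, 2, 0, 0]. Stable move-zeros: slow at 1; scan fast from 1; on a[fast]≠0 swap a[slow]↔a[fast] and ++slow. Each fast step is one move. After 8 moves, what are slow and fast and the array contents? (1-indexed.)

slow=3, fast=9, a=[4, 6, 0, 0, 0, 0, 0, 0, 0, 1, 0, 6, 0, 0, 2, 0, 0]

slow=1 fast=1: a[fast]=0, fast++
slow=1 fast=2: a[fast]=0, fast++
slow=1 fast=3: a[fast]=4≠0 swap→a[1]=4, slow++,fast++
slow=2 fast=4: a[fast]=0, fast++
slow=2 fast=5: a[fast]=0, fast++
slow=2 fast=6: a[fast]=0, fast++
slow=2 fast=7: a[fast]=0, fast++
slow=2 fast=8: a[fast]=6≠0 swap→a[2]=6, slow++,fast++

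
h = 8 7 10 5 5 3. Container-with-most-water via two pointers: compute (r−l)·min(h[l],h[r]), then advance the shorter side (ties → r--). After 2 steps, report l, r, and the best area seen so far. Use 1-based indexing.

l=1, r=4, best area=20

[1,6] min(8,3)*5=15 best=15 * → r--
[1,5] min(8,5)*4=20 best=20 * → r--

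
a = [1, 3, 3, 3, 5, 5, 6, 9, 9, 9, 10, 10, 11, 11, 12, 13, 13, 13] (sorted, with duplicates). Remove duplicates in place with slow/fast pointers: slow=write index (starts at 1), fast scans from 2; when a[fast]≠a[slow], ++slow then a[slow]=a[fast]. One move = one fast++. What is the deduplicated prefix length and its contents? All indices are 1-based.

slow=1 fast=2: a[fast]=3≠a[slow]=1 write a[2]=3, slow++,fast++
slow=2 fast=3: a[fast]=3=a[slow] dup, fast++
slow=2 fast=4: a[fast]=3=a[slow] dup, fast++
slow=2 fast=5: a[fast]=5≠a[slow]=3 write a[3]=5, slow++,fast++
slow=3 fast=6: a[fast]=5=a[slow] dup, fast++
slow=3 fast=7: a[fast]=6≠a[slow]=5 write a[4]=6, slow++,fast++
slow=4 fast=8: a[fast]=9≠a[slow]=6 write a[5]=9, slow++,fast++
slow=5 fast=9: a[fast]=9=a[slow] dup, fast++
slow=5 fast=10: a[fast]=9=a[slow] dup, fast++
slow=5 fast=11: a[fast]=10≠a[slow]=9 write a[6]=10, slow++,fast++
slow=6 fast=12: a[fast]=10=a[slow] dup, fast++
slow=6 fast=13: a[fast]=11≠a[slow]=10 write a[7]=11, slow++,fast++
slow=7 fast=14: a[fast]=11=a[slow] dup, fast++
slow=7 fast=15: a[fast]=12≠a[slow]=11 write a[8]=12, slow++,fast++
slow=8 fast=16: a[fast]=13≠a[slow]=12 write a[9]=13, slow++,fast++
slow=9 fast=17: a[fast]=13=a[slow] dup, fast++
slow=9 fast=18: a[fast]=13=a[slow] dup, fast++

length 9; prefix = [1, 3, 5, 6, 9, 10, 11, 12, 13]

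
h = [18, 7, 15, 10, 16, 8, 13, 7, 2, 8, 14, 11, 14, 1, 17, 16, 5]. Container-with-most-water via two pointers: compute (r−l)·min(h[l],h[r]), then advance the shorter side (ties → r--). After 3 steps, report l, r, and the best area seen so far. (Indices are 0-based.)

l=0, r=13, best area=240

[0,16] min(18,5)*16=80 best=80 * → r--
[0,15] min(18,16)*15=240 best=240 * → r--
[0,14] min(18,17)*14=238 best=240 → r--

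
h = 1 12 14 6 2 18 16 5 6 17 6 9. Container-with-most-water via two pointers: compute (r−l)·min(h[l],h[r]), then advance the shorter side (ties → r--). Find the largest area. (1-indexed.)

l=1 r=12: min(1,9)*11=11 best=11 *, l++
l=2 r=12: min(12,9)*10=90 best=90 *, r--
l=2 r=11: min(12,6)*9=54 best=90, r--
l=2 r=10: min(12,17)*8=96 best=96 *, l++
l=3 r=10: min(14,17)*7=98 best=98 *, l++
l=4 r=10: min(6,17)*6=36 best=98, l++
l=5 r=10: min(2,17)*5=10 best=98, l++
l=6 r=10: min(18,17)*4=68 best=98, r--
l=6 r=9: min(18,6)*3=18 best=98, r--
l=6 r=8: min(18,5)*2=10 best=98, r--
l=6 r=7: min(18,16)*1=16 best=98, r--

max area = 98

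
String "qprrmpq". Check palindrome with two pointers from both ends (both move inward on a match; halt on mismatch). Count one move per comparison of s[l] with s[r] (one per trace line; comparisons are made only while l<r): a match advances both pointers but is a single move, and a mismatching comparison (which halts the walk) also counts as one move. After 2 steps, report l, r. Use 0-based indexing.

l=0 r=6: 'q'=='q', l++,r--
l=1 r=5: 'p'=='p', l++,r--

l=2, r=4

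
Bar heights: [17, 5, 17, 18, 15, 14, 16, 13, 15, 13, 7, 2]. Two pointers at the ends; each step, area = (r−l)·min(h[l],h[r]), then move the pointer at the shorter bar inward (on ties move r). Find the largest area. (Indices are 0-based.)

[0,11] min(17,2)*11=22 best=22 * → r--
[0,10] min(17,7)*10=70 best=70 * → r--
[0,9] min(17,13)*9=117 best=117 * → r--
[0,8] min(17,15)*8=120 best=120 * → r--
[0,7] min(17,13)*7=91 best=120 → r--
[0,6] min(17,16)*6=96 best=120 → r--
[0,5] min(17,14)*5=70 best=120 → r--
[0,4] min(17,15)*4=60 best=120 → r--
[0,3] min(17,18)*3=51 best=120 → l++
[1,3] min(5,18)*2=10 best=120 → l++
[2,3] min(17,18)*1=17 best=120 → l++

max area = 120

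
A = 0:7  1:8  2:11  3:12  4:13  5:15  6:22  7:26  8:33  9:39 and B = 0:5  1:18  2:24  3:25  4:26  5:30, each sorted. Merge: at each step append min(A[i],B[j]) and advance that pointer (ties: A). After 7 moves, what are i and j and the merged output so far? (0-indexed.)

[i=0,j=0] A[i]=7>B[j]=5 take 5 → j++
[i=0,j=1] A[i]=7<=B[j]=18 take 7 → i++
[i=1,j=1] A[i]=8<=B[j]=18 take 8 → i++
[i=2,j=1] A[i]=11<=B[j]=18 take 11 → i++
[i=3,j=1] A[i]=12<=B[j]=18 take 12 → i++
[i=4,j=1] A[i]=13<=B[j]=18 take 13 → i++
[i=5,j=1] A[i]=15<=B[j]=18 take 15 → i++

i=6, j=1, merged so far=[5, 7, 8, 11, 12, 13, 15]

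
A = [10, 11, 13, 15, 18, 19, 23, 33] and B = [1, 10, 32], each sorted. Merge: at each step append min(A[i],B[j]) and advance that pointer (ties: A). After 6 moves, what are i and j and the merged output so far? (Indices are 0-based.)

[i=0,j=0] A[i]=10>B[j]=1 take 1 → j++
[i=0,j=1] A[i]=10<=B[j]=10 take 10 → i++
[i=1,j=1] A[i]=11>B[j]=10 take 10 → j++
[i=1,j=2] A[i]=11<=B[j]=32 take 11 → i++
[i=2,j=2] A[i]=13<=B[j]=32 take 13 → i++
[i=3,j=2] A[i]=15<=B[j]=32 take 15 → i++

i=4, j=2, merged so far=[1, 10, 10, 11, 13, 15]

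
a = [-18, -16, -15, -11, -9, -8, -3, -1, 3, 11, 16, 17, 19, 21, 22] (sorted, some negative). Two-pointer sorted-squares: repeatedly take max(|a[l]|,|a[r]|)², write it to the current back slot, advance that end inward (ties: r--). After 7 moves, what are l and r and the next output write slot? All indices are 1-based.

l=3, r=10, next write slot=8

[1,15] |-18|<=|22| out[15]=484 → r--
[1,14] |-18|<=|21| out[14]=441 → r--
[1,13] |-18|<=|19| out[13]=361 → r--
[1,12] |-18|>|17| out[12]=324 → l++
[2,12] |-16|<=|17| out[11]=289 → r--
[2,11] |-16|<=|16| out[10]=256 → r--
[2,10] |-16|>|11| out[9]=256 → l++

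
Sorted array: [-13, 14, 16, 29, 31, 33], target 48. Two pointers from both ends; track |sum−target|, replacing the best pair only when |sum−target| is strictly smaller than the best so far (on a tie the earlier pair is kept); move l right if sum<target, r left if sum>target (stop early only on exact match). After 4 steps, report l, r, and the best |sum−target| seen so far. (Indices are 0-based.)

[0,5] -13+33=20 d=28 * → l++
[1,5] 14+33=47 d=1 * → l++
[2,5] 16+33=49 d=1 → r--
[2,4] 16+31=47 d=1 → l++

l=3, r=4, best |Δ|=1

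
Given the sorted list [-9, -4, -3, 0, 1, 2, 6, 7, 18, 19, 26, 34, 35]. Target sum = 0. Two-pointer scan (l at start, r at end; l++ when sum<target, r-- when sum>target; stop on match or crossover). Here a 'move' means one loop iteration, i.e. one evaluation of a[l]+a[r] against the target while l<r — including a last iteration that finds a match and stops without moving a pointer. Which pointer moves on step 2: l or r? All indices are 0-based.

r

l=0 r=12: -9+35=26 >0, r--
l=0 r=11: -9+34=25 >0, r--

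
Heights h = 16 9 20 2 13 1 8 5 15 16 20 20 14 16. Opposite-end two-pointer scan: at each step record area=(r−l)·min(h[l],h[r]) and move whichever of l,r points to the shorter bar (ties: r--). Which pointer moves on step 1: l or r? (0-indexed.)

[0,13] min(16,16)*13=208 best=208 * → r--

r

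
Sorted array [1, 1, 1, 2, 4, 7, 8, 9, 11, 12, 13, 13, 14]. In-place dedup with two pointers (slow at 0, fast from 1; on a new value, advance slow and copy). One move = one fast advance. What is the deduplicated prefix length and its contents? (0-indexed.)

length 10; prefix = [1, 2, 4, 7, 8, 9, 11, 12, 13, 14]

slow=0 fast=1: a[fast]=1=a[slow] dup, fast++
slow=0 fast=2: a[fast]=1=a[slow] dup, fast++
slow=0 fast=3: a[fast]=2≠a[slow]=1 write a[1]=2, slow++,fast++
slow=1 fast=4: a[fast]=4≠a[slow]=2 write a[2]=4, slow++,fast++
slow=2 fast=5: a[fast]=7≠a[slow]=4 write a[3]=7, slow++,fast++
slow=3 fast=6: a[fast]=8≠a[slow]=7 write a[4]=8, slow++,fast++
slow=4 fast=7: a[fast]=9≠a[slow]=8 write a[5]=9, slow++,fast++
slow=5 fast=8: a[fast]=11≠a[slow]=9 write a[6]=11, slow++,fast++
slow=6 fast=9: a[fast]=12≠a[slow]=11 write a[7]=12, slow++,fast++
slow=7 fast=10: a[fast]=13≠a[slow]=12 write a[8]=13, slow++,fast++
slow=8 fast=11: a[fast]=13=a[slow] dup, fast++
slow=8 fast=12: a[fast]=14≠a[slow]=13 write a[9]=14, slow++,fast++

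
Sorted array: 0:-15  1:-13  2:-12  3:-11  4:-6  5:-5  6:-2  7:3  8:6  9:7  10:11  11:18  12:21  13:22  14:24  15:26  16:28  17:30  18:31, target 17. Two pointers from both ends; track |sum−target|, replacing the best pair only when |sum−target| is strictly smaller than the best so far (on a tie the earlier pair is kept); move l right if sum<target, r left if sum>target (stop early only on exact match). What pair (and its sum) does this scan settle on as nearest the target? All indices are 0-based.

[0,18] -15+31=16 d=1 * → l++
[1,18] -13+31=18 d=1 → r--
[1,17] -13+30=17 d=0 * → stop

pair (-13, 30) with sum 17 (|Δ|=0)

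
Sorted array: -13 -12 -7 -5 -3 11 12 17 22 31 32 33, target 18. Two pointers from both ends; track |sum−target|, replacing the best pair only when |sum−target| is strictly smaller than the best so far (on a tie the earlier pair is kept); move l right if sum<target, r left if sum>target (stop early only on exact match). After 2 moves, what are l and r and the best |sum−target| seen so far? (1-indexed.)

l=1, r=10, best |Δ|=1

[1,12] -13+33=20 d=2 * → r--
[1,11] -13+32=19 d=1 * → r--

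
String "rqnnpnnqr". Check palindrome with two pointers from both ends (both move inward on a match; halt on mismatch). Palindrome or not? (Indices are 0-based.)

l=0 r=8: 'r'=='r', l++,r--
l=1 r=7: 'q'=='q', l++,r--
l=2 r=6: 'n'=='n', l++,r--
l=3 r=5: 'n'=='n', l++,r--

palindrome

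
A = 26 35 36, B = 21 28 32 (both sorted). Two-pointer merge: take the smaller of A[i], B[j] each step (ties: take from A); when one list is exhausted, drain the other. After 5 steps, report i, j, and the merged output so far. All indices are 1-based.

i=3, j=4, merged so far=[21, 26, 28, 32, 35]

[i=1,j=1] A[i]=26>B[j]=21 take 21 → j++
[i=1,j=2] A[i]=26<=B[j]=28 take 26 → i++
[i=2,j=2] A[i]=35>B[j]=28 take 28 → j++
[i=2,j=3] A[i]=35>B[j]=32 take 32 → j++
[i=2,j=4] B done, take A[i]=35 → i++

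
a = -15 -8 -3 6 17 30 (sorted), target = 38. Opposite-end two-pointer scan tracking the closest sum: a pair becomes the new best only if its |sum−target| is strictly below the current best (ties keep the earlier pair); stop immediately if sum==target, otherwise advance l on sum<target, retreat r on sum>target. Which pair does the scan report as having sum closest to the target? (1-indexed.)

pair (6, 30) with sum 36 (|Δ|=2)

[1,6] -15+30=15 d=23 * → l++
[2,6] -8+30=22 d=16 * → l++
[3,6] -3+30=27 d=11 * → l++
[4,6] 6+30=36 d=2 * → l++
[5,6] 17+30=47 d=9 → r--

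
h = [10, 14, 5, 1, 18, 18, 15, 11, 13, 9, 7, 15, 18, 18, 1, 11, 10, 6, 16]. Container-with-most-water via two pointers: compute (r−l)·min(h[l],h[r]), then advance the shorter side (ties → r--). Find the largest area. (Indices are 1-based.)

max area = 238

l=1 r=19: min(10,16)*18=180 best=180 *, l++
l=2 r=19: min(14,16)*17=238 best=238 *, l++
l=3 r=19: min(5,16)*16=80 best=238, l++
l=4 r=19: min(1,16)*15=15 best=238, l++
l=5 r=19: min(18,16)*14=224 best=238, r--
l=5 r=18: min(18,6)*13=78 best=238, r--
l=5 r=17: min(18,10)*12=120 best=238, r--
l=5 r=16: min(18,11)*11=121 best=238, r--
l=5 r=15: min(18,1)*10=10 best=238, r--
l=5 r=14: min(18,18)*9=162 best=238, r--
l=5 r=13: min(18,18)*8=144 best=238, r--
l=5 r=12: min(18,15)*7=105 best=238, r--
l=5 r=11: min(18,7)*6=42 best=238, r--
l=5 r=10: min(18,9)*5=45 best=238, r--
l=5 r=9: min(18,13)*4=52 best=238, r--
l=5 r=8: min(18,11)*3=33 best=238, r--
l=5 r=7: min(18,15)*2=30 best=238, r--
l=5 r=6: min(18,18)*1=18 best=238, r--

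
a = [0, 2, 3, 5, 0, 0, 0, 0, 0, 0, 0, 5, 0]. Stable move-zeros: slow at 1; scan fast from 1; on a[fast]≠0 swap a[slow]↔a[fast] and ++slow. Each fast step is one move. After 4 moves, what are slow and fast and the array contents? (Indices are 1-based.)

slow=4, fast=5, a=[2, 3, 5, 0, 0, 0, 0, 0, 0, 0, 0, 5, 0]

slow=1 fast=1: a[fast]=0, fast++
slow=1 fast=2: a[fast]=2≠0 swap→a[1]=2, slow++,fast++
slow=2 fast=3: a[fast]=3≠0 swap→a[2]=3, slow++,fast++
slow=3 fast=4: a[fast]=5≠0 swap→a[3]=5, slow++,fast++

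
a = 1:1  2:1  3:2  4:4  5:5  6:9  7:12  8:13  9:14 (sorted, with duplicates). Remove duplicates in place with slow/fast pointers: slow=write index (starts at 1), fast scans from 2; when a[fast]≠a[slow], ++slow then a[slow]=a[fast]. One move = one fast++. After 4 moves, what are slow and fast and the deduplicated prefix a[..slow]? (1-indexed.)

slow=4, fast=6, prefix=[1, 2, 4, 5]

slow=1 fast=2: a[fast]=1=a[slow] dup, fast++
slow=1 fast=3: a[fast]=2≠a[slow]=1 write a[2]=2, slow++,fast++
slow=2 fast=4: a[fast]=4≠a[slow]=2 write a[3]=4, slow++,fast++
slow=3 fast=5: a[fast]=5≠a[slow]=4 write a[4]=5, slow++,fast++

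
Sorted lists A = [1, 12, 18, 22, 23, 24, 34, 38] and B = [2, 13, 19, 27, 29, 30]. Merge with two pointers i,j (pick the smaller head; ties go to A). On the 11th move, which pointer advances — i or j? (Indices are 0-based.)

[i=0,j=0] A[i]=1<=B[j]=2 take 1 → i++
[i=1,j=0] A[i]=12>B[j]=2 take 2 → j++
[i=1,j=1] A[i]=12<=B[j]=13 take 12 → i++
[i=2,j=1] A[i]=18>B[j]=13 take 13 → j++
[i=2,j=2] A[i]=18<=B[j]=19 take 18 → i++
[i=3,j=2] A[i]=22>B[j]=19 take 19 → j++
[i=3,j=3] A[i]=22<=B[j]=27 take 22 → i++
[i=4,j=3] A[i]=23<=B[j]=27 take 23 → i++
[i=5,j=3] A[i]=24<=B[j]=27 take 24 → i++
[i=6,j=3] A[i]=34>B[j]=27 take 27 → j++
[i=6,j=4] A[i]=34>B[j]=29 take 29 → j++

j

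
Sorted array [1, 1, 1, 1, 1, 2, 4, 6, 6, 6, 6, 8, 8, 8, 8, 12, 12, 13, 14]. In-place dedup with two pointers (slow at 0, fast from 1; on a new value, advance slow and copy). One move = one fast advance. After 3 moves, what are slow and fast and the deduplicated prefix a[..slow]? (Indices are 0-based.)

(s=0,f=1) a[fast]=1=a[slow] dup → fast++
(s=0,f=2) a[fast]=1=a[slow] dup → fast++
(s=0,f=3) a[fast]=1=a[slow] dup → fast++

slow=0, fast=4, prefix=[1]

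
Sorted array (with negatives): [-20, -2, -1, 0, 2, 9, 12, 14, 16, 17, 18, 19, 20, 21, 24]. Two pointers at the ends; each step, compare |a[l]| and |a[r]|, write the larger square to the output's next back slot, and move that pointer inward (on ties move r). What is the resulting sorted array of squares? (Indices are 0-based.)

l=0 r=14: |-20|<=|24| out[14]=576, r--
l=0 r=13: |-20|<=|21| out[13]=441, r--
l=0 r=12: |-20|<=|20| out[12]=400, r--
l=0 r=11: |-20|>|19| out[11]=400, l++
l=1 r=11: |-2|<=|19| out[10]=361, r--
l=1 r=10: |-2|<=|18| out[9]=324, r--
l=1 r=9: |-2|<=|17| out[8]=289, r--
l=1 r=8: |-2|<=|16| out[7]=256, r--
l=1 r=7: |-2|<=|14| out[6]=196, r--
l=1 r=6: |-2|<=|12| out[5]=144, r--
l=1 r=5: |-2|<=|9| out[4]=81, r--
l=1 r=4: |-2|<=|2| out[3]=4, r--
l=1 r=3: |-2|>|0| out[2]=4, l++
l=2 r=3: |-1|>|0| out[1]=1, l++
l=3 r=3: |0|<=|0| out[0]=0, r--

[0, 1, 4, 4, 81, 144, 196, 256, 289, 324, 361, 400, 400, 441, 576]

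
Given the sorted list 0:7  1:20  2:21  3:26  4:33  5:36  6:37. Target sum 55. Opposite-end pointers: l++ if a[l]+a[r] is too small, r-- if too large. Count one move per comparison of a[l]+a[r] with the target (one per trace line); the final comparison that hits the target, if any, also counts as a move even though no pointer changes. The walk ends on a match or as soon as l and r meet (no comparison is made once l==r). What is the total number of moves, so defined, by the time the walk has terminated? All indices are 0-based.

[0,6] 7+37=44 <55 → l++
[1,6] 20+37=57 >55 → r--
[1,5] 20+36=56 >55 → r--
[1,4] 20+33=53 <55 → l++
[2,4] 21+33=54 <55 → l++
[3,4] 26+33=59 >55 → r--

6 moves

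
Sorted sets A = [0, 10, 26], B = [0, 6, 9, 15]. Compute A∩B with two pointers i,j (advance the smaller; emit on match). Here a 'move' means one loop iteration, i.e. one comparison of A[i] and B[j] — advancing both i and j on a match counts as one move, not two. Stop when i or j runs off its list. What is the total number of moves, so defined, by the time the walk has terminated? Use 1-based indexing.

[i=1,j=1] 0==0 emit → i++,j++
[i=2,j=2] 10>6 → j++
[i=2,j=3] 10>9 → j++
[i=2,j=4] 10<15 → i++
[i=3,j=4] 26>15 → j++

5 moves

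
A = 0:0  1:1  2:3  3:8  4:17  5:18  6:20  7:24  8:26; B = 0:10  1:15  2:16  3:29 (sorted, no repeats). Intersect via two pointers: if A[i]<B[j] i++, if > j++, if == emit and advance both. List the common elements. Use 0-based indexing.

intersection = []

i=0 j=0: 0<10, i++
i=1 j=0: 1<10, i++
i=2 j=0: 3<10, i++
i=3 j=0: 8<10, i++
i=4 j=0: 17>10, j++
i=4 j=1: 17>15, j++
i=4 j=2: 17>16, j++
i=4 j=3: 17<29, i++
i=5 j=3: 18<29, i++
i=6 j=3: 20<29, i++
i=7 j=3: 24<29, i++
i=8 j=3: 26<29, i++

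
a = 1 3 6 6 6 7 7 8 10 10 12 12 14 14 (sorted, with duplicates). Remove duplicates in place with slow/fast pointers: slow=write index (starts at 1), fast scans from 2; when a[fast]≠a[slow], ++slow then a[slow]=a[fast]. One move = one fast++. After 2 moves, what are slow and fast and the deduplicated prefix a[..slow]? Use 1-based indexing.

slow=3, fast=4, prefix=[1, 3, 6]

slow=1 fast=2: a[fast]=3≠a[slow]=1 write a[2]=3, slow++,fast++
slow=2 fast=3: a[fast]=6≠a[slow]=3 write a[3]=6, slow++,fast++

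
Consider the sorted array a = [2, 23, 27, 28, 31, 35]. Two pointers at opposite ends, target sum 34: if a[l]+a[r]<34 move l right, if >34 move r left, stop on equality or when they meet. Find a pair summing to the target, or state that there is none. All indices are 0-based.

no pair

l=0 r=5: 2+35=37 >34, r--
l=0 r=4: 2+31=33 <34, l++
l=1 r=4: 23+31=54 >34, r--
l=1 r=3: 23+28=51 >34, r--
l=1 r=2: 23+27=50 >34, r--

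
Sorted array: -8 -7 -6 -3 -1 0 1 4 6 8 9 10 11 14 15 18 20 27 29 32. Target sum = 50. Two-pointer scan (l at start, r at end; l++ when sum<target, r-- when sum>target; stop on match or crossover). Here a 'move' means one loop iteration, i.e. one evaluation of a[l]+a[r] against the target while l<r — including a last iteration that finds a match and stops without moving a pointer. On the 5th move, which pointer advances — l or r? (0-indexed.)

l=0 r=19: -8+32=24 <50, l++
l=1 r=19: -7+32=25 <50, l++
l=2 r=19: -6+32=26 <50, l++
l=3 r=19: -3+32=29 <50, l++
l=4 r=19: -1+32=31 <50, l++

l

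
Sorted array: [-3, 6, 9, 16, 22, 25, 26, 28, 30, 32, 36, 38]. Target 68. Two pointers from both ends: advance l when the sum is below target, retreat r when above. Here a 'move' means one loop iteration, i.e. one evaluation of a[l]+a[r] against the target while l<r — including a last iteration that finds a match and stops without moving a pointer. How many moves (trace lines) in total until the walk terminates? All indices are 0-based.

9 moves

[0,11] -3+38=35 <68 → l++
[1,11] 6+38=44 <68 → l++
[2,11] 9+38=47 <68 → l++
[3,11] 16+38=54 <68 → l++
[4,11] 22+38=60 <68 → l++
[5,11] 25+38=63 <68 → l++
[6,11] 26+38=64 <68 → l++
[7,11] 28+38=66 <68 → l++
[8,11] 30+38=68 → found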